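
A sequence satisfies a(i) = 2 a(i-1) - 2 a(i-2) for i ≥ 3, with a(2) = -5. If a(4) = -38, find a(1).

Let a(1) = x.
a(3) = -10 - 2x
a(4) = -10 - 4x
So -10 - 4x = -38, giving x = 7.

7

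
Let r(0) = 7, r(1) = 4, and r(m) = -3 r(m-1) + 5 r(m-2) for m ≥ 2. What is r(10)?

1354958

r(2) = -3(4) + 5(7) = 23
r(3) = -3(23) + 5(4) = -49
r(4) = -3(-49) + 5(23) = 262
r(5) = -3(262) + 5(-49) = -1031
r(6) = -3(-1031) + 5(262) = 4403
r(7) = -3(4403) + 5(-1031) = -18364
r(8) = -3(-18364) + 5(4403) = 77107
r(9) = -3(77107) + 5(-18364) = -323141
r(10) = -3(-323141) + 5(77107) = 1354958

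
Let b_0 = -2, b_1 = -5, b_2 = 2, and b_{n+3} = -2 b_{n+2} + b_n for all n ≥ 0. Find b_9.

b_3 = -2(2) + (-2) = -6
b_4 = -2(-6) + (-5) = 7
b_5 = -2(7) + 2 = -12
b_6 = -2(-12) + (-6) = 18
b_7 = -2(18) + 7 = -29
b_8 = -2(-29) + (-12) = 46
b_9 = -2(46) + 18 = -74

-74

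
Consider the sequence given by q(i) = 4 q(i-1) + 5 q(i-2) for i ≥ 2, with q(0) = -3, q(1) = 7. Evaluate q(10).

6510413

q(2) = 4(7) + 5(-3) = 13
q(3) = 4(13) + 5(7) = 87
q(4) = 4(87) + 5(13) = 413
q(5) = 4(413) + 5(87) = 2087
q(6) = 4(2087) + 5(413) = 10413
q(7) = 4(10413) + 5(2087) = 52087
q(8) = 4(52087) + 5(10413) = 260413
q(9) = 4(260413) + 5(52087) = 1302087
q(10) = 4(1302087) + 5(260413) = 6510413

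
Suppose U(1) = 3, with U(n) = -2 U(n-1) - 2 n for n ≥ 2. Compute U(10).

U(2) = -2*3 - 4 = -10
U(3) = -2*(-10) - 6 = 14
U(4) = -2*14 - 8 = -36
U(5) = -2*(-36) - 10 = 62
U(6) = -2*62 - 12 = -136
U(7) = -2*(-136) - 14 = 258
U(8) = -2*258 - 16 = -532
U(9) = -2*(-532) - 18 = 1046
U(10) = -2*1046 - 20 = -2112

-2112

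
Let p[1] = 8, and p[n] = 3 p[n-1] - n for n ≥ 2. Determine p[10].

p[2] = 3·8 - 2 = 22
p[3] = 3·22 - 3 = 63
p[4] = 3·63 - 4 = 185
p[5] = 3·185 - 5 = 550
p[6] = 3·550 - 6 = 1644
p[7] = 3·1644 - 7 = 4925
p[8] = 3·4925 - 8 = 14767
p[9] = 3·14767 - 9 = 44292
p[10] = 3·44292 - 10 = 132866

132866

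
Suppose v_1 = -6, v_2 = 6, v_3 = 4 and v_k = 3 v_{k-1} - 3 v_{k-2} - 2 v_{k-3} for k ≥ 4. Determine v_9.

v_4 = 3·4 - 3·6 - 2·(-6) = 6
v_5 = 3·6 - 3·4 - 2·6 = -6
v_6 = 3·(-6) - 3·6 - 2·4 = -44
v_7 = 3·(-44) - 3·(-6) - 2·6 = -126
v_8 = 3·(-126) - 3·(-44) - 2·(-6) = -234
v_9 = 3·(-234) - 3·(-126) - 2·(-44) = -236

-236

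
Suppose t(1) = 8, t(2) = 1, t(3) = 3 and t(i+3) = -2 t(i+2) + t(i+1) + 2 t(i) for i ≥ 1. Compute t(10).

851

t(4) = -2(3) + 1 + 2(8) = 11
t(5) = -2(11) + 3 + 2(1) = -17
t(6) = -2(-17) + 11 + 2(3) = 51
t(7) = -2(51) + (-17) + 2(11) = -97
t(8) = -2(-97) + 51 + 2(-17) = 211
t(9) = -2(211) + (-97) + 2(51) = -417
t(10) = -2(-417) + 211 + 2(-97) = 851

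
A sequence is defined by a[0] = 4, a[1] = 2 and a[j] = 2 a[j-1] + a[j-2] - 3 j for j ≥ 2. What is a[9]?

-2038

a[2] = 2·2 + 4 - 6 = 2
a[3] = 2·2 + 2 - 9 = -3
a[4] = 2·(-3) + 2 - 12 = -16
a[5] = 2·(-16) + (-3) - 15 = -50
a[6] = 2·(-50) + (-16) - 18 = -134
a[7] = 2·(-134) + (-50) - 21 = -339
a[8] = 2·(-339) + (-134) - 24 = -836
a[9] = 2·(-836) + (-339) - 27 = -2038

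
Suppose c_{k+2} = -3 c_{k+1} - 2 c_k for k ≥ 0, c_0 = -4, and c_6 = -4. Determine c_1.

Let c_1 = y.
c_2 = 8 - 3y
c_3 = -24 + 7y
c_4 = 56 - 15y
c_5 = -120 + 31y
c_6 = 248 - 63y
So 248 - 63y = -4, giving y = 4.

4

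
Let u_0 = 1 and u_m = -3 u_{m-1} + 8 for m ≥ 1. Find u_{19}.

The fixed point is 8/(1 + 3) = 2, so u_m - 2 = -3(u_{m-1} - 2).
Hence u_m = -1·(-3)^m + 2.
u_{19} = -1·(-3)^{19} + 2 = -1·-1162261467 + 2 = 1162261469.

1162261469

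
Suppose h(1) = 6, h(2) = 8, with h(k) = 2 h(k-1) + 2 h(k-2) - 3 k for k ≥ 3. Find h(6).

280

h(3) = 2·8 + 2·6 - 9 = 19
h(4) = 2·19 + 2·8 - 12 = 42
h(5) = 2·42 + 2·19 - 15 = 107
h(6) = 2·107 + 2·42 - 18 = 280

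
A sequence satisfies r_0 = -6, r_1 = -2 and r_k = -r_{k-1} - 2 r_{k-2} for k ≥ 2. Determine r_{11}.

86

r_2 = -(-2) - 2·(-6) = 14
r_3 = -14 - 2·(-2) = -10
r_4 = -(-10) - 2·14 = -18
r_5 = -(-18) - 2·(-10) = 38
r_6 = -38 - 2·(-18) = -2
r_7 = -(-2) - 2·38 = -74
r_8 = -(-74) - 2·(-2) = 78
r_9 = -78 - 2·(-74) = 70
r_{10} = -70 - 2·78 = -226
r_{11} = -(-226) - 2·70 = 86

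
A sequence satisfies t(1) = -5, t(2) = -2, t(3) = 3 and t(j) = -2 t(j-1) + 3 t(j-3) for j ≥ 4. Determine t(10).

t(4) = -2·3 + 3·(-5) = -21
t(5) = -2·(-21) + 3·(-2) = 36
t(6) = -2·36 + 3·3 = -63
t(7) = -2·(-63) + 3·(-21) = 63
t(8) = -2·63 + 3·36 = -18
t(9) = -2·(-18) + 3·(-63) = -153
t(10) = -2·(-153) + 3·63 = 495

495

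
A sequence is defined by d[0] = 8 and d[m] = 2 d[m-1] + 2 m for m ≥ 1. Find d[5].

370

d[1] = 2*8 + 2 = 18
d[2] = 2*18 + 4 = 40
d[3] = 2*40 + 6 = 86
d[4] = 2*86 + 8 = 180
d[5] = 2*180 + 10 = 370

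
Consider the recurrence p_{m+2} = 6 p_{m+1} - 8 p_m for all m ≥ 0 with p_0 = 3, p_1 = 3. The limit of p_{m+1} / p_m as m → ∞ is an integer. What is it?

The characteristic equation is r^2 - 6r + 8 = 0, which factors as (r - 4)(r - 2) = 0.
So the roots are 4 and 2. Since |4| > |2| and the coefficient of 4^m is non-zero, the ratio tends to 4.

4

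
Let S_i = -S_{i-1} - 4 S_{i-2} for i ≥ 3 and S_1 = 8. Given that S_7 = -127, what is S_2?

Let S_2 = z.
S_3 = -32 - z
S_4 = 32 - 3z
S_5 = 96 + 7z
S_6 = -224 + 5z
S_7 = -160 - 33z
So -160 - 33z = -127, giving z = -1.

-1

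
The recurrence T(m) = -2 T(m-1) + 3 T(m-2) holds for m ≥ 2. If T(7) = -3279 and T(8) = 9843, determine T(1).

Rearranging, T(m-2) = (T(m) + 2 T(m-1)) / 3.
T(6) = (9843 + 2*(-3279)) / 3 = 3285/3 = 1095
T(5) = (-3279 + 2*1095) / 3 = -1089/3 = -363
T(4) = (1095 + 2*(-363)) / 3 = 369/3 = 123
T(3) = (-363 + 2*123) / 3 = -117/3 = -39
T(2) = (123 + 2*(-39)) / 3 = 45/3 = 15
T(1) = (-39 + 2*15) / 3 = -9/3 = -3

-3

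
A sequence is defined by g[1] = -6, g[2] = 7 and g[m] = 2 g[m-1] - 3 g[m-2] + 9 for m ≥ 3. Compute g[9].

g[3] = 2*7 - 3*(-6) + 9 = 41
g[4] = 2*41 - 3*7 + 9 = 70
g[5] = 2*70 - 3*41 + 9 = 26
g[6] = 2*26 - 3*70 + 9 = -149
g[7] = 2*(-149) - 3*26 + 9 = -367
g[8] = 2*(-367) - 3*(-149) + 9 = -278
g[9] = 2*(-278) - 3*(-367) + 9 = 554

554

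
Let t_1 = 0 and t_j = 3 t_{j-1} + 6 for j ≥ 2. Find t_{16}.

43046718

The fixed point is 6/(1 - 3) = -3, so t_j + 3 = 3(t_{j-1} + 3).
Hence t_j = 3·3^{j-1} - 3.
t_{16} = 3·3^{15} - 3 = 3·14348907 - 3 = 43046718.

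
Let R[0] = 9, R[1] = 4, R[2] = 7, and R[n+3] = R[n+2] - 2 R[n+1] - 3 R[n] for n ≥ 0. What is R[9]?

-1181

R[3] = 7 - 2*4 - 3*9 = -28
R[4] = (-28) - 2*7 - 3*4 = -54
R[5] = (-54) - 2*(-28) - 3*7 = -19
R[6] = (-19) - 2*(-54) - 3*(-28) = 173
R[7] = 173 - 2*(-19) - 3*(-54) = 373
R[8] = 373 - 2*173 - 3*(-19) = 84
R[9] = 84 - 2*373 - 3*173 = -1181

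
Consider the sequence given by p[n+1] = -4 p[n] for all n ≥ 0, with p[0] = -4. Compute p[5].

p[1] = -4·(-4) = 16
p[2] = -4·16 = -64
p[3] = -4·(-64) = 256
p[4] = -4·256 = -1024
p[5] = -4·(-1024) = 4096

4096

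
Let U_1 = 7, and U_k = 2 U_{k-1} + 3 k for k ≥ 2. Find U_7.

U_2 = 2·7 + 6 = 20
U_3 = 2·20 + 9 = 49
U_4 = 2·49 + 12 = 110
U_5 = 2·110 + 15 = 235
U_6 = 2·235 + 18 = 488
U_7 = 2·488 + 21 = 997

997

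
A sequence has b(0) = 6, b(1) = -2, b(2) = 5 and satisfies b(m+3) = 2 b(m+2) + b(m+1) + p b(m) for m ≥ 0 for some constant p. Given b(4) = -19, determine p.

-4

b(3) = 8 + 6p
b(4) = 21 + 10p
So 21 + 10p = -19, giving p = -4.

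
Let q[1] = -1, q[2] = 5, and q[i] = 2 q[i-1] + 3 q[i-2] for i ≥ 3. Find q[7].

q[3] = 2·5 + 3·(-1) = 7
q[4] = 2·7 + 3·5 = 29
q[5] = 2·29 + 3·7 = 79
q[6] = 2·79 + 3·29 = 245
q[7] = 2·245 + 3·79 = 727

727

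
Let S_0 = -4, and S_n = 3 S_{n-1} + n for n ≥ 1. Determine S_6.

-2373

S_1 = 3(-4) + 1 = -11
S_2 = 3(-11) + 2 = -31
S_3 = 3(-31) + 3 = -90
S_4 = 3(-90) + 4 = -266
S_5 = 3(-266) + 5 = -793
S_6 = 3(-793) + 6 = -2373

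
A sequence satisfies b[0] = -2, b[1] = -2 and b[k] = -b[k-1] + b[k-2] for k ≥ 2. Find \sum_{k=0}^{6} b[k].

b[2] = -(-2) + (-2) = 0
b[3] = -0 + (-2) = -2
b[4] = -(-2) + 0 = 2
b[5] = -2 + (-2) = -4
b[6] = -(-4) + 2 = 6
Sum = (-2) + (-2) + 0 + (-2) + 2 + (-4) + 6 = -2

-2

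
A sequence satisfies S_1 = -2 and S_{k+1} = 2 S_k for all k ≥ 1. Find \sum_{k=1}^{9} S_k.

S_2 = 2·(-2) = -4
S_3 = 2·(-4) = -8
S_4 = 2·(-8) = -16
S_5 = 2·(-16) = -32
S_6 = 2·(-32) = -64
S_7 = 2·(-64) = -128
S_8 = 2·(-128) = -256
S_9 = 2·(-256) = -512
Sum = (-2) + (-4) + (-8) + (-16) + (-32) + (-64) + (-128) + (-256) + (-512) = -1022

-1022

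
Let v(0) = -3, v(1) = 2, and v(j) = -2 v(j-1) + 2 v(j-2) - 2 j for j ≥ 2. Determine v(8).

-4604

v(2) = -2*2 + 2*(-3) - 4 = -14
v(3) = -2*(-14) + 2*2 - 6 = 26
v(4) = -2*26 + 2*(-14) - 8 = -88
v(5) = -2*(-88) + 2*26 - 10 = 218
v(6) = -2*218 + 2*(-88) - 12 = -624
v(7) = -2*(-624) + 2*218 - 14 = 1670
v(8) = -2*1670 + 2*(-624) - 16 = -4604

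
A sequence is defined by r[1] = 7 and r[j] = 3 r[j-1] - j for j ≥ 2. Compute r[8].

r[2] = 3(7) - 2 = 19
r[3] = 3(19) - 3 = 54
r[4] = 3(54) - 4 = 158
r[5] = 3(158) - 5 = 469
r[6] = 3(469) - 6 = 1401
r[7] = 3(1401) - 7 = 4196
r[8] = 3(4196) - 8 = 12580

12580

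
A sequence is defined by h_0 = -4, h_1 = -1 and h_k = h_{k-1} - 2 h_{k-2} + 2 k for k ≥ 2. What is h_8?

97

h_2 = (-1) - 2·(-4) + 4 = 11
h_3 = 11 - 2·(-1) + 6 = 19
h_4 = 19 - 2·11 + 8 = 5
h_5 = 5 - 2·19 + 10 = -23
h_6 = (-23) - 2·5 + 12 = -21
h_7 = (-21) - 2·(-23) + 14 = 39
h_8 = 39 - 2·(-21) + 16 = 97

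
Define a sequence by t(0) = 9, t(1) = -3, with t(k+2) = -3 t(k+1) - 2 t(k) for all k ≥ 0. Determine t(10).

-6129

t(2) = -3*(-3) - 2*9 = -9
t(3) = -3*(-9) - 2*(-3) = 33
t(4) = -3*33 - 2*(-9) = -81
t(5) = -3*(-81) - 2*33 = 177
t(6) = -3*177 - 2*(-81) = -369
t(7) = -3*(-369) - 2*177 = 753
t(8) = -3*753 - 2*(-369) = -1521
t(9) = -3*(-1521) - 2*753 = 3057
t(10) = -3*3057 - 2*(-1521) = -6129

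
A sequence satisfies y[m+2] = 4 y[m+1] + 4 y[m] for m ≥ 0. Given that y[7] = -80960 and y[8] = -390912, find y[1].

-5

Rearranging, y[m-2] = (y[m] - 4 y[m-1]) / 4.
y[6] = (-390912 - 4*(-80960)) / 4 = -67072/4 = -16768
y[5] = (-80960 - 4*(-16768)) / 4 = -13888/4 = -3472
y[4] = (-16768 - 4*(-3472)) / 4 = -2880/4 = -720
y[3] = (-3472 - 4*(-720)) / 4 = -592/4 = -148
y[2] = (-720 - 4*(-148)) / 4 = -128/4 = -32
y[1] = (-148 - 4*(-32)) / 4 = -20/4 = -5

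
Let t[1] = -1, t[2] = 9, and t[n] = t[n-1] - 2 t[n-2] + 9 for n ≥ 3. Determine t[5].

-20

t[3] = 9 - 2·(-1) + 9 = 20
t[4] = 20 - 2·9 + 9 = 11
t[5] = 11 - 2·20 + 9 = -20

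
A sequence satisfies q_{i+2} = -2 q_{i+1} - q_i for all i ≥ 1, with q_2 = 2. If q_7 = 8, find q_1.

-4

Let q_1 = v.
q_3 = -4 - v
q_4 = 6 + 2v
q_5 = -8 - 3v
q_6 = 10 + 4v
q_7 = -12 - 5v
So -12 - 5v = 8, giving v = -4.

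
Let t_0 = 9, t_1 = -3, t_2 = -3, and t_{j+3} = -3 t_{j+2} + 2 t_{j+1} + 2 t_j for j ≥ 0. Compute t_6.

t_3 = -3·(-3) + 2·(-3) + 2·9 = 21
t_4 = -3·21 + 2·(-3) + 2·(-3) = -75
t_5 = -3·(-75) + 2·21 + 2·(-3) = 261
t_6 = -3·261 + 2·(-75) + 2·21 = -891

-891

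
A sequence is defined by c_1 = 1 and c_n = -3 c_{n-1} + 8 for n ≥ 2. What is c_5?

c_2 = -3*1 + 8 = 5
c_3 = -3*5 + 8 = -7
c_4 = -3*(-7) + 8 = 29
c_5 = -3*29 + 8 = -79

-79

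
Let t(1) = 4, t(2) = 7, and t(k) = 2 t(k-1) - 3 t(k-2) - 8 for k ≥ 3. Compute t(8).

t(3) = 2(7) - 3(4) - 8 = -6
t(4) = 2(-6) - 3(7) - 8 = -41
t(5) = 2(-41) - 3(-6) - 8 = -72
t(6) = 2(-72) - 3(-41) - 8 = -29
t(7) = 2(-29) - 3(-72) - 8 = 150
t(8) = 2(150) - 3(-29) - 8 = 379

379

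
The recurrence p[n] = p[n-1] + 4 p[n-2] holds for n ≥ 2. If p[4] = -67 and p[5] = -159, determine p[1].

Rearranging, p[n-2] = (p[n] - p[n-1]) / 4.
p[3] = (-159 - (-67)) / 4 = -92/4 = -23
p[2] = (-67 - (-23)) / 4 = -44/4 = -11
p[1] = (-23 - (-11)) / 4 = -12/4 = -3

-3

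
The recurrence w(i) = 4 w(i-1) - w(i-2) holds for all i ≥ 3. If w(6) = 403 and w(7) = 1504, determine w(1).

Rearranging, w(i-2) = -(w(i) - 4 w(i-1)).
w(5) = -(1504 - 4·403) = 108
w(4) = -(403 - 4·108) = 29
w(3) = -(108 - 4·29) = 8
w(2) = -(29 - 4·8) = 3
w(1) = -(8 - 4·3) = 4

4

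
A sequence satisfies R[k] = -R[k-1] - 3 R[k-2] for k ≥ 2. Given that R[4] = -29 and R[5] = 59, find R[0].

Rearranging, R[k-2] = (R[k] + R[k-1]) / -3.
R[3] = (59 + (-29)) / -3 = 30/-3 = -10
R[2] = (-29 + (-10)) / -3 = -39/-3 = 13
R[1] = (-10 + 13) / -3 = 3/-3 = -1
R[0] = (13 + (-1)) / -3 = 12/-3 = -4

-4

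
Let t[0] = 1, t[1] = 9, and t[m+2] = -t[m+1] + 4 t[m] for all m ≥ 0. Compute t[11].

56585

t[2] = -9 + 4(1) = -5
t[3] = -(-5) + 4(9) = 41
t[4] = -41 + 4(-5) = -61
t[5] = -(-61) + 4(41) = 225
t[6] = -225 + 4(-61) = -469
t[7] = -(-469) + 4(225) = 1369
t[8] = -1369 + 4(-469) = -3245
t[9] = -(-3245) + 4(1369) = 8721
t[10] = -8721 + 4(-3245) = -21701
t[11] = -(-21701) + 4(8721) = 56585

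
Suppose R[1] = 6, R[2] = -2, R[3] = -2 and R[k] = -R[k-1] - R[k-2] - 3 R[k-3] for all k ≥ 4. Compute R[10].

R[4] = -(-2) - (-2) - 3*6 = -14
R[5] = -(-14) - (-2) - 3*(-2) = 22
R[6] = -22 - (-14) - 3*(-2) = -2
R[7] = -(-2) - 22 - 3*(-14) = 22
R[8] = -22 - (-2) - 3*22 = -86
R[9] = -(-86) - 22 - 3*(-2) = 70
R[10] = -70 - (-86) - 3*22 = -50

-50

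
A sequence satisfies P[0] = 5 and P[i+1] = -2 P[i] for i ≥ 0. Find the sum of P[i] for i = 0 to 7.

-425

P[1] = -2*5 = -10
P[2] = -2*(-10) = 20
P[3] = -2*20 = -40
P[4] = -2*(-40) = 80
P[5] = -2*80 = -160
P[6] = -2*(-160) = 320
P[7] = -2*320 = -640
Sum = 5 + (-10) + 20 + (-40) + 80 + (-160) + 320 + (-640) = -425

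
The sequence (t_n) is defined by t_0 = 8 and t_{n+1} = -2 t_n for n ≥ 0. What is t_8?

t_1 = -2·8 = -16
t_2 = -2·(-16) = 32
t_3 = -2·32 = -64
t_4 = -2·(-64) = 128
t_5 = -2·128 = -256
t_6 = -2·(-256) = 512
t_7 = -2·512 = -1024
t_8 = -2·(-1024) = 2048

2048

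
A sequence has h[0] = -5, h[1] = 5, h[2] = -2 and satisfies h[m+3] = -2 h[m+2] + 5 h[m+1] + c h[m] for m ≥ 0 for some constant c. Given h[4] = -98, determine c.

-2

h[3] = 29 - 5c
h[4] = -68 + 15c
So -68 + 15c = -98, giving c = -2.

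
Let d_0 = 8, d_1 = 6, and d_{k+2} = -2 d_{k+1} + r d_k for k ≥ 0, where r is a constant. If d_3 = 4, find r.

d_2 = -12 + 8r
d_3 = 24 - 10r
So 24 - 10r = 4, giving r = 2.

2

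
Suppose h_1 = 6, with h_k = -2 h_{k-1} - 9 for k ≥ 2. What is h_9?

2301

h_2 = -2·6 - 9 = -21
h_3 = -2·(-21) - 9 = 33
h_4 = -2·33 - 9 = -75
h_5 = -2·(-75) - 9 = 141
h_6 = -2·141 - 9 = -291
h_7 = -2·(-291) - 9 = 573
h_8 = -2·573 - 9 = -1155
h_9 = -2·(-1155) - 9 = 2301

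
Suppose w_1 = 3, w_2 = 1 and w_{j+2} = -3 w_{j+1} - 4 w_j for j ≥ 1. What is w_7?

w_3 = -3(1) - 4(3) = -15
w_4 = -3(-15) - 4(1) = 41
w_5 = -3(41) - 4(-15) = -63
w_6 = -3(-63) - 4(41) = 25
w_7 = -3(25) - 4(-63) = 177

177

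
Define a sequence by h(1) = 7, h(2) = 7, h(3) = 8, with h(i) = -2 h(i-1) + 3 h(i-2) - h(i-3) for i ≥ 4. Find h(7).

177

h(4) = -2·8 + 3·7 - 7 = -2
h(5) = -2·(-2) + 3·8 - 7 = 21
h(6) = -2·21 + 3·(-2) - 8 = -56
h(7) = -2·(-56) + 3·21 - (-2) = 177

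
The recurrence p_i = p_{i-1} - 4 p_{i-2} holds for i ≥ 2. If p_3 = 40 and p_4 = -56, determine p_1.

Rearranging, p_{i-2} = (p_i - p_{i-1}) / -4.
p_2 = (-56 - 40) / -4 = -96/-4 = 24
p_1 = (40 - 24) / -4 = 16/-4 = -4

-4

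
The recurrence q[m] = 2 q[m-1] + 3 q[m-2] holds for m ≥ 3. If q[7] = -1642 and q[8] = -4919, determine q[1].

Rearranging, q[m-2] = (q[m] - 2 q[m-1]) / 3.
q[6] = (-4919 - 2·(-1642)) / 3 = -1635/3 = -545
q[5] = (-1642 - 2·(-545)) / 3 = -552/3 = -184
q[4] = (-545 - 2·(-184)) / 3 = -177/3 = -59
q[3] = (-184 - 2·(-59)) / 3 = -66/3 = -22
q[2] = (-59 - 2·(-22)) / 3 = -15/3 = -5
q[1] = (-22 - 2·(-5)) / 3 = -12/3 = -4

-4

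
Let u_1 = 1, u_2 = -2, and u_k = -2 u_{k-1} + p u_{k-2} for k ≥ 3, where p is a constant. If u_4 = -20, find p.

3

u_3 = 4 + p
u_4 = -8 - 4p
So -8 - 4p = -20, giving p = 3.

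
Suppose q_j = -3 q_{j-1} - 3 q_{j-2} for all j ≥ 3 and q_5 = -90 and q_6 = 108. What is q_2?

Rearranging, q_{j-2} = (q_j + 3 q_{j-1}) / -3.
q_4 = (108 + 3(-90)) / -3 = -162/-3 = 54
q_3 = (-90 + 3(54)) / -3 = 72/-3 = -24
q_2 = (54 + 3(-24)) / -3 = -18/-3 = 6

6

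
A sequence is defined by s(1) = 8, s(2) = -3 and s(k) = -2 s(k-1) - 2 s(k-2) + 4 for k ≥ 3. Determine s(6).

16

s(3) = -2*(-3) - 2*8 + 4 = -6
s(4) = -2*(-6) - 2*(-3) + 4 = 22
s(5) = -2*22 - 2*(-6) + 4 = -28
s(6) = -2*(-28) - 2*22 + 4 = 16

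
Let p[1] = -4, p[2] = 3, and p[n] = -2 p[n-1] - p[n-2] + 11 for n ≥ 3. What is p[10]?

p[3] = -2*3 - (-4) + 11 = 9
p[4] = -2*9 - 3 + 11 = -10
p[5] = -2*(-10) - 9 + 11 = 22
p[6] = -2*22 - (-10) + 11 = -23
p[7] = -2*(-23) - 22 + 11 = 35
p[8] = -2*35 - (-23) + 11 = -36
p[9] = -2*(-36) - 35 + 11 = 48
p[10] = -2*48 - (-36) + 11 = -49

-49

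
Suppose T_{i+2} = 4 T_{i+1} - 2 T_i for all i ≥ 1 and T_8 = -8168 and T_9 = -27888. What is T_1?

Rearranging, T_{i-2} = (T_i - 4 T_{i-1}) / -2.
T_7 = (-27888 - 4(-8168)) / -2 = 4784/-2 = -2392
T_6 = (-8168 - 4(-2392)) / -2 = 1400/-2 = -700
T_5 = (-2392 - 4(-700)) / -2 = 408/-2 = -204
T_4 = (-700 - 4(-204)) / -2 = 116/-2 = -58
T_3 = (-204 - 4(-58)) / -2 = 28/-2 = -14
T_2 = (-58 - 4(-14)) / -2 = -2/-2 = 1
T_1 = (-14 - 4(1)) / -2 = -18/-2 = 9

9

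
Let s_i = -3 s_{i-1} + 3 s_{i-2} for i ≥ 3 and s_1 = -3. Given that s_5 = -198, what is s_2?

Let s_2 = y.
s_3 = -9 - 3y
s_4 = 27 + 12y
s_5 = -108 - 45y
So -108 - 45y = -198, giving y = 2.

2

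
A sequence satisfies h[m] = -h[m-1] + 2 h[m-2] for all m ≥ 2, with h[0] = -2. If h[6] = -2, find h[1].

Let h[1] = w.
h[2] = -4 - w
h[3] = 4 + 3w
h[4] = -12 - 5w
h[5] = 20 + 11w
h[6] = -44 - 21w
So -44 - 21w = -2, giving w = -2.

-2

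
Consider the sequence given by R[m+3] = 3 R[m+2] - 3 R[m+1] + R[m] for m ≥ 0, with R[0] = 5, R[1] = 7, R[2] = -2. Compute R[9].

-373

R[3] = 3·(-2) - 3·7 + 5 = -22
R[4] = 3·(-22) - 3·(-2) + 7 = -53
R[5] = 3·(-53) - 3·(-22) + (-2) = -95
R[6] = 3·(-95) - 3·(-53) + (-22) = -148
R[7] = 3·(-148) - 3·(-95) + (-53) = -212
R[8] = 3·(-212) - 3·(-148) + (-95) = -287
R[9] = 3·(-287) - 3·(-212) + (-148) = -373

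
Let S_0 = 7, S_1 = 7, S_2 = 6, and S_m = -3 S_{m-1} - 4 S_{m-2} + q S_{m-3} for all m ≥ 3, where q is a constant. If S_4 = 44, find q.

5

S_3 = -46 + 7q
S_4 = 114 - 14q
So 114 - 14q = 44, giving q = 5.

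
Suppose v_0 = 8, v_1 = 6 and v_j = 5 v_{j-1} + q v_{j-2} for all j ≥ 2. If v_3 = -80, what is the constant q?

-5

v_2 = 30 + 8q
v_3 = 150 + 46q
So 150 + 46q = -80, giving q = -5.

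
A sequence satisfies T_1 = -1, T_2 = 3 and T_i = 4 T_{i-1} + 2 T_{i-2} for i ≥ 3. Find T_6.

T_3 = 4(3) + 2(-1) = 10
T_4 = 4(10) + 2(3) = 46
T_5 = 4(46) + 2(10) = 204
T_6 = 4(204) + 2(46) = 908

908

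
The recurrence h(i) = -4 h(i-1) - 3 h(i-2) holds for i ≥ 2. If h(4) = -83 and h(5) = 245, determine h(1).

5

Rearranging, h(i-2) = (h(i) + 4 h(i-1)) / -3.
h(3) = (245 + 4*(-83)) / -3 = -87/-3 = 29
h(2) = (-83 + 4*29) / -3 = 33/-3 = -11
h(1) = (29 + 4*(-11)) / -3 = -15/-3 = 5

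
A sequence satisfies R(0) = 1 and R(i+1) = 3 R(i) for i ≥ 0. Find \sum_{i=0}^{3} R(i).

R(1) = 3·1 = 3
R(2) = 3·3 = 9
R(3) = 3·9 = 27
Sum = 1 + 3 + 9 + 27 = 40

40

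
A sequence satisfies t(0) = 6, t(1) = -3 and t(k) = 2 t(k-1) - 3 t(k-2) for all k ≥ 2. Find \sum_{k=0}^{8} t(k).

6

t(2) = 2·(-3) - 3·6 = -24
t(3) = 2·(-24) - 3·(-3) = -39
t(4) = 2·(-39) - 3·(-24) = -6
t(5) = 2·(-6) - 3·(-39) = 105
t(6) = 2·105 - 3·(-6) = 228
t(7) = 2·228 - 3·105 = 141
t(8) = 2·141 - 3·228 = -402
Sum = 6 + (-3) + (-24) + (-39) + (-6) + 105 + 228 + 141 + (-402) = 6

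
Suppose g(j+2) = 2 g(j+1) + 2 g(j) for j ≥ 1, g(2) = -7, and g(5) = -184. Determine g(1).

-6

Let g(1) = z.
g(3) = -14 + 2z
g(4) = -42 + 4z
g(5) = -112 + 12z
So -112 + 12z = -184, giving z = -6.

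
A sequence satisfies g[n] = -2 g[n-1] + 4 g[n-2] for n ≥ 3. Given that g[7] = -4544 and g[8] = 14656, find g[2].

9

Rearranging, g[n-2] = (g[n] + 2 g[n-1]) / 4.
g[6] = (14656 + 2(-4544)) / 4 = 5568/4 = 1392
g[5] = (-4544 + 2(1392)) / 4 = -1760/4 = -440
g[4] = (1392 + 2(-440)) / 4 = 512/4 = 128
g[3] = (-440 + 2(128)) / 4 = -184/4 = -46
g[2] = (128 + 2(-46)) / 4 = 36/4 = 9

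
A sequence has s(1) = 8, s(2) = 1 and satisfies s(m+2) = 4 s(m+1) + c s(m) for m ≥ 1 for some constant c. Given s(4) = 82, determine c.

s(3) = 4 + 8c
s(4) = 16 + 33c
So 16 + 33c = 82, giving c = 2.

2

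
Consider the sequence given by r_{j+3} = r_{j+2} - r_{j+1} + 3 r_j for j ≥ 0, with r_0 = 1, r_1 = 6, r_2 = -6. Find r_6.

r_3 = (-6) - 6 + 3*1 = -9
r_4 = (-9) - (-6) + 3*6 = 15
r_5 = 15 - (-9) + 3*(-6) = 6
r_6 = 6 - 15 + 3*(-9) = -36

-36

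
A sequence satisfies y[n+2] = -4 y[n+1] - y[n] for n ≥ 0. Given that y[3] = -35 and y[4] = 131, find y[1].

Rearranging, y[n-2] = -(y[n] + 4 y[n-1]).
y[2] = -(131 + 4(-35)) = 9
y[1] = -(-35 + 4(9)) = -1

-1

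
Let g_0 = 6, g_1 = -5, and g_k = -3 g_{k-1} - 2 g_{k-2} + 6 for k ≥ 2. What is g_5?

g_2 = -3(-5) - 2(6) + 6 = 9
g_3 = -3(9) - 2(-5) + 6 = -11
g_4 = -3(-11) - 2(9) + 6 = 21
g_5 = -3(21) - 2(-11) + 6 = -35

-35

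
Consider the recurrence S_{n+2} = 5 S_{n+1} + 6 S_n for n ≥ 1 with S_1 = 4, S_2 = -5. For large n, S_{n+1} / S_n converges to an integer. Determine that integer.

6

The characteristic equation is r^2 - 5r - 6 = 0, which factors as (r - 6)(r + 1) = 0.
So the roots are 6 and -1. Since |6| > |-1| and the coefficient of 6^n is non-zero, the ratio tends to 6.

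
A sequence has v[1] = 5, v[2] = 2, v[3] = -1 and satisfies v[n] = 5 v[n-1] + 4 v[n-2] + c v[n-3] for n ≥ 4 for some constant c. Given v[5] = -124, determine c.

v[4] = 3 + 5c
v[5] = 11 + 27c
So 11 + 27c = -124, giving c = -5.

-5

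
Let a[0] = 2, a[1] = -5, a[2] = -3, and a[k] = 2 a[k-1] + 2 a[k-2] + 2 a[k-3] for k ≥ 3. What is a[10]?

a[3] = 2·(-3) + 2·(-5) + 2·2 = -12
a[4] = 2·(-12) + 2·(-3) + 2·(-5) = -40
a[5] = 2·(-40) + 2·(-12) + 2·(-3) = -110
a[6] = 2·(-110) + 2·(-40) + 2·(-12) = -324
a[7] = 2·(-324) + 2·(-110) + 2·(-40) = -948
a[8] = 2·(-948) + 2·(-324) + 2·(-110) = -2764
a[9] = 2·(-2764) + 2·(-948) + 2·(-324) = -8072
a[10] = 2·(-8072) + 2·(-2764) + 2·(-948) = -23568

-23568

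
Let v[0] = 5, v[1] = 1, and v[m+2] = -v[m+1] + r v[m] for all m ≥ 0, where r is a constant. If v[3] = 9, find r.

-2

v[2] = -1 + 5r
v[3] = 1 - 4r
So 1 - 4r = 9, giving r = -2.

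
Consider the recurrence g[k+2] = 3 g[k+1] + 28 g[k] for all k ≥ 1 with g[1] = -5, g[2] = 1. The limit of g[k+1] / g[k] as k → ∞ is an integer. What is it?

7

The characteristic equation is r^2 - 3r - 28 = 0, which factors as (r - 7)(r + 4) = 0.
So the roots are 7 and -4. Since |7| > |-4| and the coefficient of 7^k is non-zero, the ratio tends to 7.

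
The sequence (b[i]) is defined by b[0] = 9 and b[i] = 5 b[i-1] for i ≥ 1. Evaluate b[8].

b[1] = 5*9 = 45
b[2] = 5*45 = 225
b[3] = 5*225 = 1125
b[4] = 5*1125 = 5625
b[5] = 5*5625 = 28125
b[6] = 5*28125 = 140625
b[7] = 5*140625 = 703125
b[8] = 5*703125 = 3515625

3515625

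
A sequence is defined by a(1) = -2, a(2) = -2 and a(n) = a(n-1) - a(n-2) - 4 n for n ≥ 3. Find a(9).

a(3) = (-2) - (-2) - 12 = -12
a(4) = (-12) - (-2) - 16 = -26
a(5) = (-26) - (-12) - 20 = -34
a(6) = (-34) - (-26) - 24 = -32
a(7) = (-32) - (-34) - 28 = -26
a(8) = (-26) - (-32) - 32 = -26
a(9) = (-26) - (-26) - 36 = -36

-36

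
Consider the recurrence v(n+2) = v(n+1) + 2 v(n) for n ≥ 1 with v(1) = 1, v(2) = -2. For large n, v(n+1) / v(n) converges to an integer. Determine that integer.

The characteristic equation is r^2 - r - 2 = 0, which factors as (r - 2)(r + 1) = 0.
So the roots are 2 and -1. Since |2| > |-1| and the coefficient of 2^n is non-zero, the ratio tends to 2.

2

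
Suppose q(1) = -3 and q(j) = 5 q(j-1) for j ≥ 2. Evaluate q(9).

q(2) = 5(-3) = -15
q(3) = 5(-15) = -75
q(4) = 5(-75) = -375
q(5) = 5(-375) = -1875
q(6) = 5(-1875) = -9375
q(7) = 5(-9375) = -46875
q(8) = 5(-46875) = -234375
q(9) = 5(-234375) = -1171875

-1171875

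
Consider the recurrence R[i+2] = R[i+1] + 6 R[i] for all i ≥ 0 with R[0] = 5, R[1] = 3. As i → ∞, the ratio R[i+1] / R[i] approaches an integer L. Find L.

3

The characteristic equation is r^2 - r - 6 = 0, which factors as (r - 3)(r + 2) = 0.
So the roots are 3 and -2. Since |3| > |-2| and the coefficient of 3^i is non-zero, the ratio tends to 3.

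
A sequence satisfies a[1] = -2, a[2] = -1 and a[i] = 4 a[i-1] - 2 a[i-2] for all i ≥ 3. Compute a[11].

13056

a[3] = 4·(-1) - 2·(-2) = 0
a[4] = 4·0 - 2·(-1) = 2
a[5] = 4·2 - 2·0 = 8
a[6] = 4·8 - 2·2 = 28
a[7] = 4·28 - 2·8 = 96
a[8] = 4·96 - 2·28 = 328
a[9] = 4·328 - 2·96 = 1120
a[10] = 4·1120 - 2·328 = 3824
a[11] = 4·3824 - 2·1120 = 13056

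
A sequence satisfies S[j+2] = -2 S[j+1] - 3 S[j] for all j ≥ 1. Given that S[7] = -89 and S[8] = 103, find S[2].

Rearranging, S[j-2] = (S[j] + 2 S[j-1]) / -3.
S[6] = (103 + 2(-89)) / -3 = -75/-3 = 25
S[5] = (-89 + 2(25)) / -3 = -39/-3 = 13
S[4] = (25 + 2(13)) / -3 = 51/-3 = -17
S[3] = (13 + 2(-17)) / -3 = -21/-3 = 7
S[2] = (-17 + 2(7)) / -3 = -3/-3 = 1

1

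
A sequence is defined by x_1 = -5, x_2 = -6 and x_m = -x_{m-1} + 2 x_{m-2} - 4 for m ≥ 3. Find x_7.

x_3 = -(-6) + 2(-5) - 4 = -8
x_4 = -(-8) + 2(-6) - 4 = -8
x_5 = -(-8) + 2(-8) - 4 = -12
x_6 = -(-12) + 2(-8) - 4 = -8
x_7 = -(-8) + 2(-12) - 4 = -20

-20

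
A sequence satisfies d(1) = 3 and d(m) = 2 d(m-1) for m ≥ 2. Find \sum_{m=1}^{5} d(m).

93

d(2) = 2·3 = 6
d(3) = 2·6 = 12
d(4) = 2·12 = 24
d(5) = 2·24 = 48
Sum = 3 + 6 + 12 + 24 + 48 = 93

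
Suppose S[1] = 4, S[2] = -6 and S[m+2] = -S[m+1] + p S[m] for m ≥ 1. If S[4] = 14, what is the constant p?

-2

S[3] = 6 + 4p
S[4] = -6 - 10p
So -6 - 10p = 14, giving p = -2.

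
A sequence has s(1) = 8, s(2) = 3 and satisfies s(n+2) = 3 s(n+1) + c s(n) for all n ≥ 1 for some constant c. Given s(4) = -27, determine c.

-2

s(3) = 9 + 8c
s(4) = 27 + 27c
So 27 + 27c = -27, giving c = -2.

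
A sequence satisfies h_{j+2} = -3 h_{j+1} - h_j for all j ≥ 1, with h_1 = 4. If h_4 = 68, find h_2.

7

Let h_2 = z.
h_3 = -4 - 3z
h_4 = 12 + 8z
So 12 + 8z = 68, giving z = 7.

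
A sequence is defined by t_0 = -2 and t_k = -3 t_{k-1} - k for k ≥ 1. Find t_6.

-1323

t_1 = -3(-2) - 1 = 5
t_2 = -3(5) - 2 = -17
t_3 = -3(-17) - 3 = 48
t_4 = -3(48) - 4 = -148
t_5 = -3(-148) - 5 = 439
t_6 = -3(439) - 6 = -1323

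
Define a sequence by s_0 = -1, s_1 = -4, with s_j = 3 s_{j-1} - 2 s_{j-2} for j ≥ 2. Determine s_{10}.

-3070

s_2 = 3·(-4) - 2·(-1) = -10
s_3 = 3·(-10) - 2·(-4) = -22
s_4 = 3·(-22) - 2·(-10) = -46
s_5 = 3·(-46) - 2·(-22) = -94
s_6 = 3·(-94) - 2·(-46) = -190
s_7 = 3·(-190) - 2·(-94) = -382
s_8 = 3·(-382) - 2·(-190) = -766
s_9 = 3·(-766) - 2·(-382) = -1534
s_{10} = 3·(-1534) - 2·(-766) = -3070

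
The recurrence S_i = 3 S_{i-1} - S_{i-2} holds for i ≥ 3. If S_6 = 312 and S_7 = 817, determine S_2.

3

Rearranging, S_{i-2} = -(S_i - 3 S_{i-1}).
S_5 = -(817 - 3·312) = 119
S_4 = -(312 - 3·119) = 45
S_3 = -(119 - 3·45) = 16
S_2 = -(45 - 3·16) = 3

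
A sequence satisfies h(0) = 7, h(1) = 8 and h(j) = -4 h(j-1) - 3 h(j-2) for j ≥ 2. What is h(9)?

147608

h(2) = -4*8 - 3*7 = -53
h(3) = -4*(-53) - 3*8 = 188
h(4) = -4*188 - 3*(-53) = -593
h(5) = -4*(-593) - 3*188 = 1808
h(6) = -4*1808 - 3*(-593) = -5453
h(7) = -4*(-5453) - 3*1808 = 16388
h(8) = -4*16388 - 3*(-5453) = -49193
h(9) = -4*(-49193) - 3*16388 = 147608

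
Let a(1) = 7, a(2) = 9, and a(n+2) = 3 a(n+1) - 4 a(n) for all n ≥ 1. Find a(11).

3263

a(3) = 3(9) - 4(7) = -1
a(4) = 3(-1) - 4(9) = -39
a(5) = 3(-39) - 4(-1) = -113
a(6) = 3(-113) - 4(-39) = -183
a(7) = 3(-183) - 4(-113) = -97
a(8) = 3(-97) - 4(-183) = 441
a(9) = 3(441) - 4(-97) = 1711
a(10) = 3(1711) - 4(441) = 3369
a(11) = 3(3369) - 4(1711) = 3263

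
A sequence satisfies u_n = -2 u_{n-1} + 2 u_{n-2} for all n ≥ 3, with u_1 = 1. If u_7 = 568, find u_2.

Let u_2 = x.
u_3 = 2 - 2x
u_4 = -4 + 6x
u_5 = 12 - 16x
u_6 = -32 + 44x
u_7 = 88 - 120x
So 88 - 120x = 568, giving x = -4.

-4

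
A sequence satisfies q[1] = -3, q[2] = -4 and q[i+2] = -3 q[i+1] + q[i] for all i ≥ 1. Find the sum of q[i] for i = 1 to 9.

9314

q[3] = -3*(-4) + (-3) = 9
q[4] = -3*9 + (-4) = -31
q[5] = -3*(-31) + 9 = 102
q[6] = -3*102 + (-31) = -337
q[7] = -3*(-337) + 102 = 1113
q[8] = -3*1113 + (-337) = -3676
q[9] = -3*(-3676) + 1113 = 12141
Sum = (-3) + (-4) + 9 + (-31) + 102 + (-337) + 1113 + (-3676) + 12141 = 9314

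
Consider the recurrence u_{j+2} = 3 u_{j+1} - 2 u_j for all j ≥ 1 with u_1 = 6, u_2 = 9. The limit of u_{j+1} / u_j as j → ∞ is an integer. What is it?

The characteristic equation is r^2 - 3r + 2 = 0, which factors as (r - 2)(r - 1) = 0.
So the roots are 2 and 1. Since |2| > |1| and the coefficient of 2^j is non-zero, the ratio tends to 2.

2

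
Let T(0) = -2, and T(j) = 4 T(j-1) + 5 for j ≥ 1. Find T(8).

-21847

T(1) = 4(-2) + 5 = -3
T(2) = 4(-3) + 5 = -7
T(3) = 4(-7) + 5 = -23
T(4) = 4(-23) + 5 = -87
T(5) = 4(-87) + 5 = -343
T(6) = 4(-343) + 5 = -1367
T(7) = 4(-1367) + 5 = -5463
T(8) = 4(-5463) + 5 = -21847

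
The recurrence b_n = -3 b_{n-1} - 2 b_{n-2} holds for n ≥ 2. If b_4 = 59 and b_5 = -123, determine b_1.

Rearranging, b_{n-2} = (b_n + 3 b_{n-1}) / -2.
b_3 = (-123 + 3·59) / -2 = 54/-2 = -27
b_2 = (59 + 3·(-27)) / -2 = -22/-2 = 11
b_1 = (-27 + 3·11) / -2 = 6/-2 = -3

-3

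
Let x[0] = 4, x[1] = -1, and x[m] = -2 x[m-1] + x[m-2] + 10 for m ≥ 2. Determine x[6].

x[2] = -2·(-1) + 4 + 10 = 16
x[3] = -2·16 + (-1) + 10 = -23
x[4] = -2·(-23) + 16 + 10 = 72
x[5] = -2·72 + (-23) + 10 = -157
x[6] = -2·(-157) + 72 + 10 = 396

396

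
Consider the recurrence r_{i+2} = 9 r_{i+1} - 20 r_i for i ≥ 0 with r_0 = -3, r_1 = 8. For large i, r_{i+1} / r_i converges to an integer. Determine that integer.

5

The characteristic equation is r^2 - 9r + 20 = 0, which factors as (r - 5)(r - 4) = 0.
So the roots are 5 and 4. Since |5| > |4| and the coefficient of 5^i is non-zero, the ratio tends to 5.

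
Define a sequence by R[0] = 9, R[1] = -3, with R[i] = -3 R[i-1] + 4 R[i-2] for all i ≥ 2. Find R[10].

R[2] = -3·(-3) + 4·9 = 45
R[3] = -3·45 + 4·(-3) = -147
R[4] = -3·(-147) + 4·45 = 621
R[5] = -3·621 + 4·(-147) = -2451
R[6] = -3·(-2451) + 4·621 = 9837
R[7] = -3·9837 + 4·(-2451) = -39315
R[8] = -3·(-39315) + 4·9837 = 157293
R[9] = -3·157293 + 4·(-39315) = -629139
R[10] = -3·(-629139) + 4·157293 = 2516589

2516589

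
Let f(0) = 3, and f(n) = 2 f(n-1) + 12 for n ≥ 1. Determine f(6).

948

f(1) = 2·3 + 12 = 18
f(2) = 2·18 + 12 = 48
f(3) = 2·48 + 12 = 108
f(4) = 2·108 + 12 = 228
f(5) = 2·228 + 12 = 468
f(6) = 2·468 + 12 = 948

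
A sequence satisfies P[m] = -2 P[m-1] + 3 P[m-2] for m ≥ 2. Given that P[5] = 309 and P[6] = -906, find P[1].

9

Rearranging, P[m-2] = (P[m] + 2 P[m-1]) / 3.
P[4] = (-906 + 2*309) / 3 = -288/3 = -96
P[3] = (309 + 2*(-96)) / 3 = 117/3 = 39
P[2] = (-96 + 2*39) / 3 = -18/3 = -6
P[1] = (39 + 2*(-6)) / 3 = 27/3 = 9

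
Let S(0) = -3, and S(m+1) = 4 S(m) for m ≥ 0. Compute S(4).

-768

S(1) = 4·(-3) = -12
S(2) = 4·(-12) = -48
S(3) = 4·(-48) = -192
S(4) = 4·(-192) = -768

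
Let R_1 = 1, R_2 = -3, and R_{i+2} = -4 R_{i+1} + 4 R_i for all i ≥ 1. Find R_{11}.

4661248

R_3 = -4*(-3) + 4*1 = 16
R_4 = -4*16 + 4*(-3) = -76
R_5 = -4*(-76) + 4*16 = 368
R_6 = -4*368 + 4*(-76) = -1776
R_7 = -4*(-1776) + 4*368 = 8576
R_8 = -4*8576 + 4*(-1776) = -41408
R_9 = -4*(-41408) + 4*8576 = 199936
R_{10} = -4*199936 + 4*(-41408) = -965376
R_{11} = -4*(-965376) + 4*199936 = 4661248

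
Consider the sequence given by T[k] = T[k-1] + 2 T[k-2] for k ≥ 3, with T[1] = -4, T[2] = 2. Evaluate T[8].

-82

T[3] = 2 + 2(-4) = -6
T[4] = (-6) + 2(2) = -2
T[5] = (-2) + 2(-6) = -14
T[6] = (-14) + 2(-2) = -18
T[7] = (-18) + 2(-14) = -46
T[8] = (-46) + 2(-18) = -82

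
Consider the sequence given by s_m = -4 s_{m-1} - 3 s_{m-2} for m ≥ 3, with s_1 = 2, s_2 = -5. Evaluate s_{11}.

88574

s_3 = -4(-5) - 3(2) = 14
s_4 = -4(14) - 3(-5) = -41
s_5 = -4(-41) - 3(14) = 122
s_6 = -4(122) - 3(-41) = -365
s_7 = -4(-365) - 3(122) = 1094
s_8 = -4(1094) - 3(-365) = -3281
s_9 = -4(-3281) - 3(1094) = 9842
s_{10} = -4(9842) - 3(-3281) = -29525
s_{11} = -4(-29525) - 3(9842) = 88574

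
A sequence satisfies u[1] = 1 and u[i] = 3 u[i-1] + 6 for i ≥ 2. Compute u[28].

30502389939945

The fixed point is 6/(1 - 3) = -3, so u[i] + 3 = 3(u[i-1] + 3).
Hence u[i] = 4·3^{i-1} - 3.
u[28] = 4·3^{27} - 3 = 4·7625597484987 - 3 = 30502389939945.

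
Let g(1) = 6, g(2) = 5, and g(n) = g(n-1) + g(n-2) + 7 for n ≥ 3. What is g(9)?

g(3) = 5 + 6 + 7 = 18
g(4) = 18 + 5 + 7 = 30
g(5) = 30 + 18 + 7 = 55
g(6) = 55 + 30 + 7 = 92
g(7) = 92 + 55 + 7 = 154
g(8) = 154 + 92 + 7 = 253
g(9) = 253 + 154 + 7 = 414

414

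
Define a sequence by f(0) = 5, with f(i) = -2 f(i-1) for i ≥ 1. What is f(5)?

f(1) = -2*5 = -10
f(2) = -2*(-10) = 20
f(3) = -2*20 = -40
f(4) = -2*(-40) = 80
f(5) = -2*80 = -160

-160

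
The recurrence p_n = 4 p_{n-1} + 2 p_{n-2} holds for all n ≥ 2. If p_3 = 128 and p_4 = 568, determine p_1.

8

Rearranging, p_{n-2} = (p_n - 4 p_{n-1}) / 2.
p_2 = (568 - 4·128) / 2 = 56/2 = 28
p_1 = (128 - 4·28) / 2 = 16/2 = 8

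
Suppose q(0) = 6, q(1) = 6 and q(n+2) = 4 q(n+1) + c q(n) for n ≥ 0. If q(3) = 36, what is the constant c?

-2

q(2) = 24 + 6c
q(3) = 96 + 30c
So 96 + 30c = 36, giving c = -2.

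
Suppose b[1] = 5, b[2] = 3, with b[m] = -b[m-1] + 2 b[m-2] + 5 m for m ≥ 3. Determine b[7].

b[3] = -3 + 2(5) + 15 = 22
b[4] = -22 + 2(3) + 20 = 4
b[5] = -4 + 2(22) + 25 = 65
b[6] = -65 + 2(4) + 30 = -27
b[7] = -(-27) + 2(65) + 35 = 192

192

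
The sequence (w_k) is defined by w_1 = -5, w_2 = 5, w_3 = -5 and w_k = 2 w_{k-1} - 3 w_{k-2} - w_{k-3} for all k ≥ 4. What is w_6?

w_4 = 2(-5) - 3(5) - (-5) = -20
w_5 = 2(-20) - 3(-5) - 5 = -30
w_6 = 2(-30) - 3(-20) - (-5) = 5

5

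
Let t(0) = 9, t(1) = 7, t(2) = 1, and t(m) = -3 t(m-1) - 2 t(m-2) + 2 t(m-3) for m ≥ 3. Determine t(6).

65

t(3) = -3·1 - 2·7 + 2·9 = 1
t(4) = -3·1 - 2·1 + 2·7 = 9
t(5) = -3·9 - 2·1 + 2·1 = -27
t(6) = -3·(-27) - 2·9 + 2·1 = 65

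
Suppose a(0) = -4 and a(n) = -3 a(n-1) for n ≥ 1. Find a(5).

972

a(1) = -3(-4) = 12
a(2) = -3(12) = -36
a(3) = -3(-36) = 108
a(4) = -3(108) = -324
a(5) = -3(-324) = 972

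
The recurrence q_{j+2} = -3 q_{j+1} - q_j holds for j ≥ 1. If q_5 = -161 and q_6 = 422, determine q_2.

Rearranging, q_{j-2} = -(q_j + 3 q_{j-1}).
q_4 = -(422 + 3(-161)) = 61
q_3 = -(-161 + 3(61)) = -22
q_2 = -(61 + 3(-22)) = 5

5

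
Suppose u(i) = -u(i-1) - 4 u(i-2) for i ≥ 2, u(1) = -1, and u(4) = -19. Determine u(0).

Let u(0) = x.
u(2) = 1 - 4x
u(3) = 3 + 4x
u(4) = -7 + 12x
So -7 + 12x = -19, giving x = -1.

-1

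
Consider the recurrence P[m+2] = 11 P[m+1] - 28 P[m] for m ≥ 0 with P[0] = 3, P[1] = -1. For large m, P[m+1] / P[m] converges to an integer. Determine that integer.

7

The characteristic equation is r^2 - 11r + 28 = 0, which factors as (r - 7)(r - 4) = 0.
So the roots are 7 and 4. Since |7| > |4| and the coefficient of 7^m is non-zero, the ratio tends to 7.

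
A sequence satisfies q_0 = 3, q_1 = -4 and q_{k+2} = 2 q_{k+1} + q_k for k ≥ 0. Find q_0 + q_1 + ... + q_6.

-326

q_2 = 2·(-4) + 3 = -5
q_3 = 2·(-5) + (-4) = -14
q_4 = 2·(-14) + (-5) = -33
q_5 = 2·(-33) + (-14) = -80
q_6 = 2·(-80) + (-33) = -193
Sum = 3 + (-4) + (-5) + (-14) + (-33) + (-80) + (-193) = -326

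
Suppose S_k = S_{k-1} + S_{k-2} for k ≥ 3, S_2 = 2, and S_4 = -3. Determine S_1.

Let S_1 = v.
S_3 = 2 + v
S_4 = 4 + v
So 4 + v = -3, giving v = -7.

-7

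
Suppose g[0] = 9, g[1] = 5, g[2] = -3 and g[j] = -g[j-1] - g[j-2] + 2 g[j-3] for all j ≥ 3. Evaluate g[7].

-41

g[3] = -(-3) - 5 + 2*9 = 16
g[4] = -16 - (-3) + 2*5 = -3
g[5] = -(-3) - 16 + 2*(-3) = -19
g[6] = -(-19) - (-3) + 2*16 = 54
g[7] = -54 - (-19) + 2*(-3) = -41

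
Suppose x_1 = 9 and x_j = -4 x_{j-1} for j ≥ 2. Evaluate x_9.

x_2 = -4*9 = -36
x_3 = -4*(-36) = 144
x_4 = -4*144 = -576
x_5 = -4*(-576) = 2304
x_6 = -4*2304 = -9216
x_7 = -4*(-9216) = 36864
x_8 = -4*36864 = -147456
x_9 = -4*(-147456) = 589824

589824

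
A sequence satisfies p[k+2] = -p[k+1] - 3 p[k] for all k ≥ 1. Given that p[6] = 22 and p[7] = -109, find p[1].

-1

Rearranging, p[k-2] = (p[k] + p[k-1]) / -3.
p[5] = (-109 + 22) / -3 = -87/-3 = 29
p[4] = (22 + 29) / -3 = 51/-3 = -17
p[3] = (29 + (-17)) / -3 = 12/-3 = -4
p[2] = (-17 + (-4)) / -3 = -21/-3 = 7
p[1] = (-4 + 7) / -3 = 3/-3 = -1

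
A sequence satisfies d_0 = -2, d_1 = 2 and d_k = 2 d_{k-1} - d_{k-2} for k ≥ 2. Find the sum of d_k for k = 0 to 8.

d_2 = 2(2) - (-2) = 6
d_3 = 2(6) - 2 = 10
d_4 = 2(10) - 6 = 14
d_5 = 2(14) - 10 = 18
d_6 = 2(18) - 14 = 22
d_7 = 2(22) - 18 = 26
d_8 = 2(26) - 22 = 30
Sum = (-2) + 2 + 6 + 10 + 14 + 18 + 22 + 26 + 30 = 126

126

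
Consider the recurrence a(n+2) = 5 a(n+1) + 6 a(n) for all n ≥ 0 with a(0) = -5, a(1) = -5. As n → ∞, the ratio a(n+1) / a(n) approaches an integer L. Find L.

6

The characteristic equation is r^2 - 5r - 6 = 0, which factors as (r - 6)(r + 1) = 0.
So the roots are 6 and -1. Since |6| > |-1| and the coefficient of 6^n is non-zero, the ratio tends to 6.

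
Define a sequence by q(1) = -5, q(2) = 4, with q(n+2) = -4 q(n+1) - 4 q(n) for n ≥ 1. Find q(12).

q(3) = -4·4 - 4·(-5) = 4
q(4) = -4·4 - 4·4 = -32
q(5) = -4·(-32) - 4·4 = 112
q(6) = -4·112 - 4·(-32) = -320
q(7) = -4·(-320) - 4·112 = 832
q(8) = -4·832 - 4·(-320) = -2048
q(9) = -4·(-2048) - 4·832 = 4864
q(10) = -4·4864 - 4·(-2048) = -11264
q(11) = -4·(-11264) - 4·4864 = 25600
q(12) = -4·25600 - 4·(-11264) = -57344

-57344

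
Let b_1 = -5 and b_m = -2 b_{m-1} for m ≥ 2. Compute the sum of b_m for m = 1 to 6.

b_2 = -2·(-5) = 10
b_3 = -2·10 = -20
b_4 = -2·(-20) = 40
b_5 = -2·40 = -80
b_6 = -2·(-80) = 160
Sum = (-5) + 10 + (-20) + 40 + (-80) + 160 = 105

105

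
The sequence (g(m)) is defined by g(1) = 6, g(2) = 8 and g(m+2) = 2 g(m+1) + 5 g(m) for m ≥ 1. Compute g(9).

68374

g(3) = 2(8) + 5(6) = 46
g(4) = 2(46) + 5(8) = 132
g(5) = 2(132) + 5(46) = 494
g(6) = 2(494) + 5(132) = 1648
g(7) = 2(1648) + 5(494) = 5766
g(8) = 2(5766) + 5(1648) = 19772
g(9) = 2(19772) + 5(5766) = 68374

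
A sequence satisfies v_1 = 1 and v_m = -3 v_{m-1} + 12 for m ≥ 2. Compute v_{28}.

The fixed point is 12/(1 + 3) = 3, so v_m - 3 = -3(v_{m-1} - 3).
Hence v_m = -2·(-3)^{m-1} + 3.
v_{28} = -2·(-3)^{27} + 3 = -2·-7625597484987 + 3 = 15251194969977.

15251194969977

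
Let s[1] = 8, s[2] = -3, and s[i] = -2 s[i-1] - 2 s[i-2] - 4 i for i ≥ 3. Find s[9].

148

s[3] = -2·(-3) - 2·8 - 12 = -22
s[4] = -2·(-22) - 2·(-3) - 16 = 34
s[5] = -2·34 - 2·(-22) - 20 = -44
s[6] = -2·(-44) - 2·34 - 24 = -4
s[7] = -2·(-4) - 2·(-44) - 28 = 68
s[8] = -2·68 - 2·(-4) - 32 = -160
s[9] = -2·(-160) - 2·68 - 36 = 148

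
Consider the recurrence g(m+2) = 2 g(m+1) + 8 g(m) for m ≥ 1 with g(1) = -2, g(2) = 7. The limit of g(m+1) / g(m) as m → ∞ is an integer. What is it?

The characteristic equation is r^2 - 2r - 8 = 0, which factors as (r - 4)(r + 2) = 0.
So the roots are 4 and -2. Since |4| > |-2| and the coefficient of 4^m is non-zero, the ratio tends to 4.

4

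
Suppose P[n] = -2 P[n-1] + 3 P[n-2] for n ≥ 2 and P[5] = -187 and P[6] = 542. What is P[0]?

Rearranging, P[n-2] = (P[n] + 2 P[n-1]) / 3.
P[4] = (542 + 2·(-187)) / 3 = 168/3 = 56
P[3] = (-187 + 2·56) / 3 = -75/3 = -25
P[2] = (56 + 2·(-25)) / 3 = 6/3 = 2
P[1] = (-25 + 2·2) / 3 = -21/3 = -7
P[0] = (2 + 2·(-7)) / 3 = -12/3 = -4

-4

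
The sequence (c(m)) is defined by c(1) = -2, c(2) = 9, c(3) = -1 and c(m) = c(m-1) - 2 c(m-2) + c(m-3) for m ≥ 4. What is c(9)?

c(4) = (-1) - 2*9 + (-2) = -21
c(5) = (-21) - 2*(-1) + 9 = -10
c(6) = (-10) - 2*(-21) + (-1) = 31
c(7) = 31 - 2*(-10) + (-21) = 30
c(8) = 30 - 2*31 + (-10) = -42
c(9) = (-42) - 2*30 + 31 = -71

-71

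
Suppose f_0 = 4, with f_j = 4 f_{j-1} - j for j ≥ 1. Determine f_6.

f_1 = 4*4 - 1 = 15
f_2 = 4*15 - 2 = 58
f_3 = 4*58 - 3 = 229
f_4 = 4*229 - 4 = 912
f_5 = 4*912 - 5 = 3643
f_6 = 4*3643 - 6 = 14566

14566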